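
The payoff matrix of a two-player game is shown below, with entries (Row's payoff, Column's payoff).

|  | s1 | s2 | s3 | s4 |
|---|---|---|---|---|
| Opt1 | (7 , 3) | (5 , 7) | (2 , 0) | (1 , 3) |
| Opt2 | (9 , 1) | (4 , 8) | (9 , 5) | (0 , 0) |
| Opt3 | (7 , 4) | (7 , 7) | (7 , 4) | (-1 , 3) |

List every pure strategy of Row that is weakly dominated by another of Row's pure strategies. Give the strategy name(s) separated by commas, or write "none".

Opt1: no other strategy beats it everywhere (Opt2 at s2 (5>4); Opt3 at s4 (1>-1)).
Nothing dominates Opt2: Opt1 at s1 (9>7); Opt3 at s1 (9>7).
Opt3 is not dominated — it holds its own against Opt1 at s2 (7>5); Opt2 at s2 (7>4).

none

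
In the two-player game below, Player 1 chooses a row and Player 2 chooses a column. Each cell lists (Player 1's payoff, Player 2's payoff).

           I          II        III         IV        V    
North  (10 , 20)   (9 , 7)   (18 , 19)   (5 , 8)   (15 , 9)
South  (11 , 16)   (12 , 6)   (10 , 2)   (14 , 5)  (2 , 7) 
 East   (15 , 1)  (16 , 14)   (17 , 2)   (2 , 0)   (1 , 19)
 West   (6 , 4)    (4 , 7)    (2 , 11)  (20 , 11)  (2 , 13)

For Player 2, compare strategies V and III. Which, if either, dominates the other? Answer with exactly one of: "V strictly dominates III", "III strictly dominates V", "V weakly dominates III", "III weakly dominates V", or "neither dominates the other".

Compare V to III across every action of Player 1: North: 9<19, South: 7>2, East: 19>2, West: 13>11.
V does better at South, East, West but worse at North; neither strategy dominates the other.

neither dominates the other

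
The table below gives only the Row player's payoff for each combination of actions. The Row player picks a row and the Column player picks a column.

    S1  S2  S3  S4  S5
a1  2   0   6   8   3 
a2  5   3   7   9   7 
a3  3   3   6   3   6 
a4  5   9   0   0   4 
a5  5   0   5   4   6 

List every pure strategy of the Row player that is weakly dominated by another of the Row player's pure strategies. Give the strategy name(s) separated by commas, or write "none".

a1, a3, a5

a2 weakly dominates a1 — S1: 5>2, S2: 3>0, S3: 7>6, S4: 9>8, S5: 7>3.
Nothing dominates a2: a1 at S1 (5>2); a3 at S1 (5>3); a4 at S3 (7>0); a5 at S2 (3>0).
a2 weakly dominates a3 — S1: 5>3, S2: 3=3, S3: 7>6, S4: 9>3, S5: 7>6.
a4: no other strategy beats it everywhere (a1 at S1 (5>2); a2 at S2 (9>3); a3 at S1 (5>3); a5 at S2 (9>0)).
a5: dominated, since a2 does at least as well everywhere (S1: 5=5, S2: 3>0, S3: 7>5, S4: 9>4, S5: 7>6).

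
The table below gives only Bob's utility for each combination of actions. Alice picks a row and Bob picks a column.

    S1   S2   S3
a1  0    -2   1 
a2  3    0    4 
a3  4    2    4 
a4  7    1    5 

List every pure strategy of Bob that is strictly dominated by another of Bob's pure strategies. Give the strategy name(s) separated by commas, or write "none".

S2

S1 is not dominated — it holds its own against S2 at a1 (0>-2); S3 at a3 (4=4).
S2 is strictly dominated by S1 (a1: 0>-2, a2: 3>0, a3: 4>2, a4: 7>1).
S3 is not dominated — it holds its own against S1 at a1 (1>0); S2 at a1 (1>-2).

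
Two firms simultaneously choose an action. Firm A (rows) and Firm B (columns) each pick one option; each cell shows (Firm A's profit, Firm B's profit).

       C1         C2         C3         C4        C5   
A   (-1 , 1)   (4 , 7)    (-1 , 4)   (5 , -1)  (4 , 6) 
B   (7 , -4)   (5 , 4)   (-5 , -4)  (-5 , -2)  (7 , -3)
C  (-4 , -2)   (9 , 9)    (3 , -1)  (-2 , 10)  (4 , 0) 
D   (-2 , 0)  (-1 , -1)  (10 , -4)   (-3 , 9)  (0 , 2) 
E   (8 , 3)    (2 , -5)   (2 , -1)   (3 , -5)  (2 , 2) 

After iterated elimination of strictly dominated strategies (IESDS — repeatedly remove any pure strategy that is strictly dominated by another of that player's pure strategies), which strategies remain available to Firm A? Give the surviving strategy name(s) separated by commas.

A, B, C, E

Column C3 is eliminated: C5 beats it against every remaining row (A: 6>4, B: -3>-4, C: 0>-1, D: 2>-4, E: 2>-1).
Row D is eliminated: A beats it against every remaining column (C1: -1>-2, C2: 4>-1, C4: 5>-3, C5: 4>0).
Among the remaining strategies, none is strictly dominated by another pure strategy of the same player, so the elimination stops.
Surviving strategies — Firm A: {A, B, C, E}; Firm B: {C1, C2, C4, C5}.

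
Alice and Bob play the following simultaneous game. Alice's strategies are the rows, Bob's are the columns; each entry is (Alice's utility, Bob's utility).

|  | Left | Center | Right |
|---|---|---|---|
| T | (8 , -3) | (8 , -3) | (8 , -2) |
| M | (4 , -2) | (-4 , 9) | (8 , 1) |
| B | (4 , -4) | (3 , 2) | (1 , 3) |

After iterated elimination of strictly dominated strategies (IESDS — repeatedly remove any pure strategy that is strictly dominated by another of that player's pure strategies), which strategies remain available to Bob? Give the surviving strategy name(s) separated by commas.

Center, Right

Row B is eliminated: T beats it against every remaining column (Left: 8>4, Center: 8>3, Right: 8>1).
Bob's strategy Left is strictly dominated by Right (T: -2>-3, M: 1>-2) and is removed.
Among the remaining strategies, none is strictly dominated by another pure strategy of the same player, so the elimination stops.
Surviving strategies — Alice: {T, M}; Bob: {Center, Right}.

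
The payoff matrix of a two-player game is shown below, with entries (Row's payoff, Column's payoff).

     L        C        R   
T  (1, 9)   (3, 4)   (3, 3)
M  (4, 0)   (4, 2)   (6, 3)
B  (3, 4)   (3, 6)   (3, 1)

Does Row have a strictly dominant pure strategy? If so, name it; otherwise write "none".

M vs T: L: 4>1, C: 4>3, R: 6>3.
M vs B: L: 4>3, C: 4>3, R: 6>3.
M strictly beats every other strategy against every opponent action, so it is strictly dominant.

M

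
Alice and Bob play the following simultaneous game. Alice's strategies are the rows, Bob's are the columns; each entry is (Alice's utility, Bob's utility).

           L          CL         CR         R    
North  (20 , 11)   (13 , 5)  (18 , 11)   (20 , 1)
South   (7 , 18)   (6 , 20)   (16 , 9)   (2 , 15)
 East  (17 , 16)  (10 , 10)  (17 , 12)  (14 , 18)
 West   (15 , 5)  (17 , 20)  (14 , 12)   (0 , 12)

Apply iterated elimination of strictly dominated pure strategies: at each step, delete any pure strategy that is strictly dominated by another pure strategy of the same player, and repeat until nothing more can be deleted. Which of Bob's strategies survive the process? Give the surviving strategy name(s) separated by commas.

L, CL, CR

Alice's strategy South is strictly dominated by North (L: 20>7, CL: 13>6, CR: 18>16, R: 20>2) and is removed.
Row East is eliminated: North beats it against every remaining column (L: 20>17, CL: 13>10, CR: 18>17, R: 20>14).
Bob's strategy R is strictly dominated by CL (North: 5>1, West: 20>12) and is removed.
Among the remaining strategies, none is strictly dominated by another pure strategy of the same player, so the elimination stops.
Surviving strategies — Alice: {North, West}; Bob: {L, CL, CR}.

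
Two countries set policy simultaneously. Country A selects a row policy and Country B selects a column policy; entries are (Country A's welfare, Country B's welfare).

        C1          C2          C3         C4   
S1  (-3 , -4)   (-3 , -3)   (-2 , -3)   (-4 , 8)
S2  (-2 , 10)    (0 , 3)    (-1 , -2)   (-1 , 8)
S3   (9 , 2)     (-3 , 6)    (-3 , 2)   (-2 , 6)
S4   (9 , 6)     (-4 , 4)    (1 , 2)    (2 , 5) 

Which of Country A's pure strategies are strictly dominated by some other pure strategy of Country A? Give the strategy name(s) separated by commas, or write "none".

S2 strictly dominates S1 — C1: -2>-3, C2: 0>-3, C3: -1>-2, C4: -1>-4.
S2 is not dominated — it holds its own against S1 at C1 (-2>-3); S3 at C2 (0>-3); S4 at C2 (0>-4).
S3: no other strategy beats it everywhere (S1 at C1 (9>-3); S2 at C1 (9>-2); S4 at C1 (9=9)).
S4 is not dominated — it holds its own against S1 at C1 (9>-3); S2 at C1 (9>-2); S3 at C1 (9=9).

S1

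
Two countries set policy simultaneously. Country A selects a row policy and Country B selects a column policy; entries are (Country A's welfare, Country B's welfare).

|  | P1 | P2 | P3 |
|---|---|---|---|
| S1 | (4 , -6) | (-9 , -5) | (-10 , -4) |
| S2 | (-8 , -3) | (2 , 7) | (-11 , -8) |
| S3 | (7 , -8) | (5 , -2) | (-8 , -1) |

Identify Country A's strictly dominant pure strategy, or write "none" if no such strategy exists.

S3

S3 vs S1: P1: 7>4, P2: 5>-9, P3: -8>-10.
S3 vs S2: P1: 7>-8, P2: 5>2, P3: -8>-11.
S3 strictly beats every other strategy against every opponent action, so it is strictly dominant.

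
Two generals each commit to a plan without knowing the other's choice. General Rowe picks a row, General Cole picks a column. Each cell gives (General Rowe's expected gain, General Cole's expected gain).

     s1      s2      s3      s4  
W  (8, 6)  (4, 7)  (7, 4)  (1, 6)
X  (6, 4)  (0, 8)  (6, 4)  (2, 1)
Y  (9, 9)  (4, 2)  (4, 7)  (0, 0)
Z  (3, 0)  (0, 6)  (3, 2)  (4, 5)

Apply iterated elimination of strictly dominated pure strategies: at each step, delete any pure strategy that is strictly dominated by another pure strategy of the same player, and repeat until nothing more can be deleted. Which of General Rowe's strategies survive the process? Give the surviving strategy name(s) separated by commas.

General Cole's strategy s4 is strictly dominated by s2 (W: 7>6, X: 8>1, Y: 2>0, Z: 6>5) and is removed.
For General Rowe, W strictly dominates X on the remaining columns (s1: 8>6, s2: 4>0, s3: 7>6); eliminate X.
Row Z is eliminated: W beats it against every remaining column (s1: 8>3, s2: 4>0, s3: 7>3).
Column s3 is eliminated: s1 beats it against every remaining row (W: 6>4, Y: 9>7).
Among the remaining strategies, none is strictly dominated by another pure strategy of the same player, so the elimination stops.
Surviving strategies — General Rowe: {W, Y}; General Cole: {s1, s2}.

W, Y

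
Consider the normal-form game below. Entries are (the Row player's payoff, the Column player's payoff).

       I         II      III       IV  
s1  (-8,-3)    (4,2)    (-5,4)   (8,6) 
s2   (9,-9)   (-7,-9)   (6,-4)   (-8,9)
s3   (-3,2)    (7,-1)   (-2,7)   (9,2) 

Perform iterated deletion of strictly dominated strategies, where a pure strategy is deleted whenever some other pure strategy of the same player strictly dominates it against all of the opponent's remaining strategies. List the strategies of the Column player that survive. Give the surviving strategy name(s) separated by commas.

III, IV

Row s1 is eliminated: s3 beats it against every remaining column (I: -3>-8, II: 7>4, III: -2>-5, IV: 9>8).
Column I is eliminated: III beats it against every remaining row (s2: -4>-9, s3: 7>2).
For the Column player, III strictly dominates II on the remaining rows (s2: -4>-9, s3: 7>-1); eliminate II.
Among the remaining strategies, none is strictly dominated by another pure strategy of the same player, so the elimination stops.
Surviving strategies — the Row player: {s2, s3}; the Column player: {III, IV}.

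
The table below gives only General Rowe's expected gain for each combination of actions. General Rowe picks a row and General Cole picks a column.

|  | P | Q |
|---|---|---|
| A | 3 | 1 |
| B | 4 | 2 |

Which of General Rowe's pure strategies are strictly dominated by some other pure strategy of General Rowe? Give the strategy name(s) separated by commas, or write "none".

A is strictly dominated by B (P: 4>3, Q: 2>1).
Nothing dominates B: A at P (4>3).

A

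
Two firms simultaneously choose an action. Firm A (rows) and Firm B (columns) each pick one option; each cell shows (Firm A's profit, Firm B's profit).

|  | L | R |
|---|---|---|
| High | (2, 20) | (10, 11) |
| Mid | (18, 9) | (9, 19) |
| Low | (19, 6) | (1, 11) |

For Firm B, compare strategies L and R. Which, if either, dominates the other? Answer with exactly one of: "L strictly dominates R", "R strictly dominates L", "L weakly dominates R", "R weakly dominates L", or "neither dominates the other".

Compare L to R across each choice by Firm A: High: 20>11, Mid: 9<19, Low: 6<11.
L does better at High but worse at Mid, Low; neither strategy dominates the other.

neither dominates the other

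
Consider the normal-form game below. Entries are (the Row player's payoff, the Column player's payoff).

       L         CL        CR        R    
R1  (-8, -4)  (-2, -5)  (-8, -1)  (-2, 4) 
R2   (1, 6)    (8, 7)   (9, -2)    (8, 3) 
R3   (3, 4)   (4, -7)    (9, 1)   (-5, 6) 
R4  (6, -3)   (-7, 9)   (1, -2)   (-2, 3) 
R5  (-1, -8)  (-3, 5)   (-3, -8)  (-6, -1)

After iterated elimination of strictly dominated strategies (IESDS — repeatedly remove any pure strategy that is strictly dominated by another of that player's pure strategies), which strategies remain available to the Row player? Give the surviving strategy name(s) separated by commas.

For the Row player, R2 strictly dominates R1 on the remaining columns (L: 1>-8, CL: 8>-2, CR: 9>-8, R: 8>-2); eliminate R1.
The Row player's strategy R5 is strictly dominated by R2 (L: 1>-1, CL: 8>-3, CR: 9>-3, R: 8>-6) and is removed.
Column CR is eliminated: R beats it against every remaining row (R2: 3>-2, R3: 6>1, R4: 3>-2).
Among the remaining strategies, none is strictly dominated by another pure strategy of the same player, so the elimination stops.
Surviving strategies — the Row player: {R2, R3, R4}; the Column player: {L, CL, R}.

R2, R3, R4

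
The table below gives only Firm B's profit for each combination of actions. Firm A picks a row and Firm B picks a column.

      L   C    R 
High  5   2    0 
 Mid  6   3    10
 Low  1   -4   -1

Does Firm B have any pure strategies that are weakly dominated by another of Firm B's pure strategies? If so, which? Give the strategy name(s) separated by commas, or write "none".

C

Nothing dominates L: C at High (5>2); R at High (5>0).
C is weakly dominated by L (High: 5>2, Mid: 6>3, Low: 1>-4).
Nothing dominates R: L at Mid (10>6); C at Mid (10>3).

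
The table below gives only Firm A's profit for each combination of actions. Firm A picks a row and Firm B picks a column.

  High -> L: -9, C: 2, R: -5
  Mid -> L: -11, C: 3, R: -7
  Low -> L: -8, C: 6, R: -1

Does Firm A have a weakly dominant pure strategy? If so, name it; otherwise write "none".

Low vs High: L: -8>-9, C: 6>2, R: -1>-5.
Low vs Mid: L: -8>-11, C: 6>3, R: -1>-7.
Low is at least as good as every other strategy against every opponent action, so it is weakly dominant.

Low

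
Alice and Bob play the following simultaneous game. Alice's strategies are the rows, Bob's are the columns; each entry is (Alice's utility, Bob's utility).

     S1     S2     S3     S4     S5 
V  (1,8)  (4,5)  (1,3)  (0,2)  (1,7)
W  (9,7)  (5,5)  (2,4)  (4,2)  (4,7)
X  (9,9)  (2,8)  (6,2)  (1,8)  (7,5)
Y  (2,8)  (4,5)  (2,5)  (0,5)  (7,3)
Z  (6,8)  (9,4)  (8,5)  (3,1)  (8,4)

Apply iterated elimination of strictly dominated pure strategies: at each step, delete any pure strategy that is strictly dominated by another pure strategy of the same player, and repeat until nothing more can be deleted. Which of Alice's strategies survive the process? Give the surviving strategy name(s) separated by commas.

W, X, Z

Alice's strategy V is strictly dominated by W (S1: 9>1, S2: 5>4, S3: 2>1, S4: 4>0, S5: 4>1) and is removed.
Alice's strategy Y is strictly dominated by Z (S1: 6>2, S2: 9>4, S3: 8>2, S4: 3>0, S5: 8>7) and is removed.
Column S2 is eliminated: S1 beats it against every remaining row (W: 7>5, X: 9>8, Z: 8>4).
Bob's strategy S3 is strictly dominated by S1 (W: 7>4, X: 9>2, Z: 8>5) and is removed.
Column S4 is eliminated: S1 beats it against every remaining row (W: 7>2, X: 9>8, Z: 8>1).
Among the remaining strategies, none is strictly dominated by another pure strategy of the same player, so the elimination stops.
Surviving strategies — Alice: {W, X, Z}; Bob: {S1, S5}.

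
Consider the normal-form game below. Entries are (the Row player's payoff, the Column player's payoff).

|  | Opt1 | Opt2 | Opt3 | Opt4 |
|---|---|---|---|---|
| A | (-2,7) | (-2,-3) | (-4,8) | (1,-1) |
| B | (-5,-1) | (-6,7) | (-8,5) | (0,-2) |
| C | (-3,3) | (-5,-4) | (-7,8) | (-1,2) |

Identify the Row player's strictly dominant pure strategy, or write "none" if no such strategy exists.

A vs B: Opt1: -2>-5, Opt2: -2>-6, Opt3: -4>-8, Opt4: 1>0.
A vs C: Opt1: -2>-3, Opt2: -2>-5, Opt3: -4>-7, Opt4: 1>-1.
A strictly beats every other strategy against every opponent action, so it is strictly dominant.

A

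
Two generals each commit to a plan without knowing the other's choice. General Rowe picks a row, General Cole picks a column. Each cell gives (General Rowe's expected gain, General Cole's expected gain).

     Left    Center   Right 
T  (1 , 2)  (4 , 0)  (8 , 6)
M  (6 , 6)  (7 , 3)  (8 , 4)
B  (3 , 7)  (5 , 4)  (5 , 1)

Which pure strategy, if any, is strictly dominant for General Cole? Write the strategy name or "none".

none

Left fails to dominate Right at T (2<6).
Center fails to dominate Left at T (0<2).
Right fails to dominate Left at M (4<6).
No single strategy dominates all the others.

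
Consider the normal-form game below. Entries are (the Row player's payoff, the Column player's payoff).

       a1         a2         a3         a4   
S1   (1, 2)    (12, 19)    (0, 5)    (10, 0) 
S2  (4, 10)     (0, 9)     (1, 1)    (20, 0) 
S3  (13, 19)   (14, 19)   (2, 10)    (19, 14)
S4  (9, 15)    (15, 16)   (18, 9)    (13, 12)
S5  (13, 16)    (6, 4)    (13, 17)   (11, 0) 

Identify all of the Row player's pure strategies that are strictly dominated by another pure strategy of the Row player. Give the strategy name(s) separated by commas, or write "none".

S3 strictly dominates S1 — a1: 13>1, a2: 14>12, a3: 2>0, a4: 19>10.
S2: no other strategy beats it everywhere (S1 at a1 (4>1); S3 at a4 (20>19); S4 at a4 (20>13); S5 at a4 (20>11)).
S3: no other strategy beats it everywhere (S1 at a1 (13>1); S2 at a1 (13>4); S4 at a1 (13>9); S5 at a1 (13=13)).
S4: no other strategy beats it everywhere (S1 at a1 (9>1); S2 at a1 (9>4); S3 at a2 (15>14); S5 at a2 (15>6)).
S5 is not dominated — it holds its own against S1 at a1 (13>1); S2 at a1 (13>4); S3 at a1 (13=13); S4 at a1 (13>9).

S1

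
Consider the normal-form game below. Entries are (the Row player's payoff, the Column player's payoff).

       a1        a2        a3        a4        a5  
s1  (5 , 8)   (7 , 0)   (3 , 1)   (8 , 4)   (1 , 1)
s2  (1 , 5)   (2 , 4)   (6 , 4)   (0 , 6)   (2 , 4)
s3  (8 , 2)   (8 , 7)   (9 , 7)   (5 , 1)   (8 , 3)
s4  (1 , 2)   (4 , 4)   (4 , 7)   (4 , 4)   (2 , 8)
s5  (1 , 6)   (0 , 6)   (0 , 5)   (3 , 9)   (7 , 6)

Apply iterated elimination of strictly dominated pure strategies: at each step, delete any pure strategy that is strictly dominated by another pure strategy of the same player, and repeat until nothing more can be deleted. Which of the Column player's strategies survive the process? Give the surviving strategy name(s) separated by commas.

a2, a3

Row s2 is eliminated: s3 beats it against every remaining column (a1: 8>1, a2: 8>2, a3: 9>6, a4: 5>0, a5: 8>2).
For the Row player, s3 strictly dominates s4 on the remaining columns (a1: 8>1, a2: 8>4, a3: 9>4, a4: 5>4, a5: 8>2); eliminate s4.
Row s5 is eliminated: s3 beats it against every remaining column (a1: 8>1, a2: 8>0, a3: 9>0, a4: 5>3, a5: 8>7).
For the Column player, a1 strictly dominates a4 on the remaining rows (s1: 8>4, s3: 2>1); eliminate a4.
The Row player's strategy s1 is strictly dominated by s3 (a1: 8>5, a2: 8>7, a3: 9>3, a5: 8>1) and is removed.
For the Column player, a2 strictly dominates a1 on the remaining rows (s3: 7>2); eliminate a1.
For the Column player, a2 strictly dominates a5 on the remaining rows (s3: 7>3); eliminate a5.
Among the remaining strategies, none is strictly dominated by another pure strategy of the same player, so the elimination stops.
Surviving strategies — the Row player: {s3}; the Column player: {a2, a3}.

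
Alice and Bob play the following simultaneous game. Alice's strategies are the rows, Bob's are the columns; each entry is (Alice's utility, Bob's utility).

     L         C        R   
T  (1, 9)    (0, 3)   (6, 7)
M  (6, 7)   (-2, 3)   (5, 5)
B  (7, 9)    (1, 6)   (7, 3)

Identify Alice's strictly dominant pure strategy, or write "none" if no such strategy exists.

B vs T: L: 7>1, C: 1>0, R: 7>6.
B vs M: L: 7>6, C: 1>-2, R: 7>5.
B strictly beats every other strategy against every opponent action, so it is strictly dominant.

B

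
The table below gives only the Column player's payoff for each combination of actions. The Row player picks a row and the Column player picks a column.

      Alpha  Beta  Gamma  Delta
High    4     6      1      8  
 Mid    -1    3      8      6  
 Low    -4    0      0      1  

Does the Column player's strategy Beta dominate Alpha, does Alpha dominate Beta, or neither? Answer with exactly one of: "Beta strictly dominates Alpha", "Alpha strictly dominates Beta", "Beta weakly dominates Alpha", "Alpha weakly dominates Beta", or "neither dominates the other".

Beta's payoffs vs Alpha's, by the Row player's action — High: 6>4, Mid: 3>-1, Low: 0>-4.
Beta gives a strictly higher payoff against each opponent action, so Beta strictly dominates Alpha.

Beta strictly dominates Alpha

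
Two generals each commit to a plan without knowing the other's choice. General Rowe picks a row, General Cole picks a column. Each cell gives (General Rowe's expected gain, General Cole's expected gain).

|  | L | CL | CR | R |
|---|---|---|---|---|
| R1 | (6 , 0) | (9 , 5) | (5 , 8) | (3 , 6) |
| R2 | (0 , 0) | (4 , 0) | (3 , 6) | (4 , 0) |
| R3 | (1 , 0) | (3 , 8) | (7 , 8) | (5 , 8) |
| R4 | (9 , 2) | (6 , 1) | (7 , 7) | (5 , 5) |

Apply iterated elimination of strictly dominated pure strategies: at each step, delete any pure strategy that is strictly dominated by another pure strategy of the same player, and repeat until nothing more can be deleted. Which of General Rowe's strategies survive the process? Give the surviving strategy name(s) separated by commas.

For General Rowe, R4 strictly dominates R2 on the remaining columns (L: 9>0, CL: 6>4, CR: 7>3, R: 5>4); eliminate R2.
For General Cole, CR strictly dominates L on the remaining rows (R1: 8>0, R3: 8>0, R4: 7>2); eliminate L.
Among the remaining strategies, none is strictly dominated by another pure strategy of the same player, so the elimination stops.
Surviving strategies — General Rowe: {R1, R3, R4}; General Cole: {CL, CR, R}.

R1, R3, R4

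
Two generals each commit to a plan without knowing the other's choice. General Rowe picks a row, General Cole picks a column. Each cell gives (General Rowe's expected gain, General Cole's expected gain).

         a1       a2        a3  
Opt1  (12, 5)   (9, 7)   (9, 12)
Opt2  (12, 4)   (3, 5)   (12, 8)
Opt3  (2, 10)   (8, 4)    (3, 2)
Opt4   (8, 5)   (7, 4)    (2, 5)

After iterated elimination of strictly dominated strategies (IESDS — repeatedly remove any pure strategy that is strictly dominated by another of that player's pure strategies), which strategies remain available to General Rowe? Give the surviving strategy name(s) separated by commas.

Opt2

Row Opt3 is eliminated: Opt1 beats it against every remaining column (a1: 12>2, a2: 9>8, a3: 9>3).
For General Rowe, Opt1 strictly dominates Opt4 on the remaining columns (a1: 12>8, a2: 9>7, a3: 9>2); eliminate Opt4.
General Cole's strategy a1 is strictly dominated by a2 (Opt1: 7>5, Opt2: 5>4) and is removed.
General Cole's strategy a2 is strictly dominated by a3 (Opt1: 12>7, Opt2: 8>5) and is removed.
Row Opt1 is eliminated: Opt2 beats it against every remaining column (a3: 12>9).
Among the remaining strategies, none is strictly dominated by another pure strategy of the same player, so the elimination stops.
Surviving strategies — General Rowe: {Opt2}; General Cole: {a3}.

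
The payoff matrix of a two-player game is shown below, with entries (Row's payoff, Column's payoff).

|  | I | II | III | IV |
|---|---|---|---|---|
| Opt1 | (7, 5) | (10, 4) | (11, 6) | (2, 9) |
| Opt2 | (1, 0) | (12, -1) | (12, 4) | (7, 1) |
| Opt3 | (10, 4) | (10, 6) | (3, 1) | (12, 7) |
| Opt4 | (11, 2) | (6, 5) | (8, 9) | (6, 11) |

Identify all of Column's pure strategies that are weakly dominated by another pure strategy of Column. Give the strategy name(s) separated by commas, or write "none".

I, II

IV weakly dominates I — Opt1: 9>5, Opt2: 1>0, Opt3: 7>4, Opt4: 11>2.
II: dominated, since IV does at least as well everywhere (Opt1: 9>4, Opt2: 1>-1, Opt3: 7>6, Opt4: 11>5).
Nothing dominates III: I at Opt1 (6>5); II at Opt1 (6>4); IV at Opt2 (4>1).
Nothing dominates IV: I at Opt1 (9>5); II at Opt1 (9>4); III at Opt1 (9>6).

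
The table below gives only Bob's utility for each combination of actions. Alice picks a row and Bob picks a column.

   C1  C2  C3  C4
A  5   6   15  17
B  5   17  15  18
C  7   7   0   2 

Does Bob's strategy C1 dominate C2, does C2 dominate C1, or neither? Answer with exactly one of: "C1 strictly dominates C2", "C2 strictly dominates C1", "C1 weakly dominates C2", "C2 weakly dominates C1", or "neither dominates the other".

Compare C1 to C2 across every action of Alice: A: 5<6, B: 5<17, C: 7=7.
C2 is at least as good everywhere and strictly better somewhere (tied at C), so C2 weakly dominates C1.

C2 weakly dominates C1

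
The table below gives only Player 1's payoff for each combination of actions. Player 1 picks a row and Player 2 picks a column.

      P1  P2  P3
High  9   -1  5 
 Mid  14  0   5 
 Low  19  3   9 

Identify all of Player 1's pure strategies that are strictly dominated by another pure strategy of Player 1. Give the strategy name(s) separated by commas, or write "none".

High, Mid

Low strictly dominates High — P1: 19>9, P2: 3>-1, P3: 9>5.
Mid is strictly dominated by Low (P1: 19>14, P2: 3>0, P3: 9>5).
Low is not dominated — it holds its own against High at P1 (19>9); Mid at P1 (19>14).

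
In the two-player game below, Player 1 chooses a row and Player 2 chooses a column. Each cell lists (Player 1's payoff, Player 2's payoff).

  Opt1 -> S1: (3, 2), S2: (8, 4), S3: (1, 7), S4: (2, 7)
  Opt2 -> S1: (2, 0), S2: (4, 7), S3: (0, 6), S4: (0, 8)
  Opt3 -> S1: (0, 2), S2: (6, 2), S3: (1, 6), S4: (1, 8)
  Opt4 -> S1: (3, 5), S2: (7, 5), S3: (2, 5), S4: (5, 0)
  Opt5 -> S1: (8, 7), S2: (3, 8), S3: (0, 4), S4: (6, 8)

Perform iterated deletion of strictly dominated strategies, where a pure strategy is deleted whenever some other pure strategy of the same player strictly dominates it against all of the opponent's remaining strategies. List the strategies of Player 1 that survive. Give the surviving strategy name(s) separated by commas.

Opt1, Opt4, Opt5

Row Opt2 is eliminated: Opt1 beats it against every remaining column (S1: 3>2, S2: 8>4, S3: 1>0, S4: 2>0).
Player 1's strategy Opt3 is strictly dominated by Opt4 (S1: 3>0, S2: 7>6, S3: 2>1, S4: 5>1) and is removed.
Among the remaining strategies, none is strictly dominated by another pure strategy of the same player, so the elimination stops.
Surviving strategies — Player 1: {Opt1, Opt4, Opt5}; Player 2: {S1, S2, S3, S4}.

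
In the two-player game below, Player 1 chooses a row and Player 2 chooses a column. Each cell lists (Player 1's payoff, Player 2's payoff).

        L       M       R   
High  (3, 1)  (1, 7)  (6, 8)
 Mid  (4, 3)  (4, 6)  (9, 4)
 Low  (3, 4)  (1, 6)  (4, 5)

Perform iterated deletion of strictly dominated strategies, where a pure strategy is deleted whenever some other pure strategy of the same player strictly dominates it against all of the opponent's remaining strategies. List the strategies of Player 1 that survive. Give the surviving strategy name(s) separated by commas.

Mid

Row High is eliminated: Mid beats it against every remaining column (L: 4>3, M: 4>1, R: 9>6).
Row Low is eliminated: Mid beats it against every remaining column (L: 4>3, M: 4>1, R: 9>4).
Column L is eliminated: M beats it against every remaining row (Mid: 6>3).
Column R is eliminated: M beats it against every remaining row (Mid: 6>4).
Among the remaining strategies, none is strictly dominated by another pure strategy of the same player, so the elimination stops.
Surviving strategies — Player 1: {Mid}; Player 2: {M}.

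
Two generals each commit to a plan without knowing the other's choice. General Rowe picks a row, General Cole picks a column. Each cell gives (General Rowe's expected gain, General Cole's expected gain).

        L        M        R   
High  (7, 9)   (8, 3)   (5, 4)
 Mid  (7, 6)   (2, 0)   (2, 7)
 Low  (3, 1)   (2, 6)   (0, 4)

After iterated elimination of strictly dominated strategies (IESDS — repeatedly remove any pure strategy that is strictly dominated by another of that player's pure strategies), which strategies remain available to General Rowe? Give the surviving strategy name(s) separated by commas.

Row Low is eliminated: High beats it against every remaining column (L: 7>3, M: 8>2, R: 5>0).
For General Cole, L strictly dominates M on the remaining rows (High: 9>3, Mid: 6>0); eliminate M.
Among the remaining strategies, none is strictly dominated by another pure strategy of the same player, so the elimination stops.
Surviving strategies — General Rowe: {High, Mid}; General Cole: {L, R}.

High, Mid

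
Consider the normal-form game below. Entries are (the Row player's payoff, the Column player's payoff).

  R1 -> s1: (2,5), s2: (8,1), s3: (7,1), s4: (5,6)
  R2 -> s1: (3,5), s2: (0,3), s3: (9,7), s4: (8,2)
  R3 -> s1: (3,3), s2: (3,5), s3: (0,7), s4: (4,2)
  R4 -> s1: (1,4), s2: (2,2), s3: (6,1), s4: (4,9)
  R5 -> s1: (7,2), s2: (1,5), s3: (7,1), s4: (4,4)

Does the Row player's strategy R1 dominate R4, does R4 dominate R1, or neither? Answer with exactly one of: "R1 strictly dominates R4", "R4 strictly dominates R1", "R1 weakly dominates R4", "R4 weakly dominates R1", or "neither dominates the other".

R1 strictly dominates R4

Compare R1 to R4 across every action of the Column player: s1: 2>1, s2: 8>2, s3: 7>6, s4: 5>4.
R1 gives a strictly higher payoff against every action of the Column player, so R1 strictly dominates R4.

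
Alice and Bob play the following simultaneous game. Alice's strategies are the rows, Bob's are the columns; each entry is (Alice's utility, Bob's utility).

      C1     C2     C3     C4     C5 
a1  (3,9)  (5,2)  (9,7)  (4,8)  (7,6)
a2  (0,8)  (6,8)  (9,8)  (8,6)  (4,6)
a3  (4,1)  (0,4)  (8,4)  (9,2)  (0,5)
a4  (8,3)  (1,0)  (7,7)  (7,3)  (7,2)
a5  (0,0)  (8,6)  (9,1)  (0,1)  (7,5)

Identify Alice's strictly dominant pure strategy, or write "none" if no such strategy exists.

none

a1 fails to dominate a2 at C2 (5<6).
a2 fails to dominate a1 at C1 (0<3).
a3 fails to dominate a1 at C2 (0<5).
a4 fails to dominate a1 at C2 (1<5).
a5 fails to dominate a1 at C1 (0<3).
No single strategy dominates all the others.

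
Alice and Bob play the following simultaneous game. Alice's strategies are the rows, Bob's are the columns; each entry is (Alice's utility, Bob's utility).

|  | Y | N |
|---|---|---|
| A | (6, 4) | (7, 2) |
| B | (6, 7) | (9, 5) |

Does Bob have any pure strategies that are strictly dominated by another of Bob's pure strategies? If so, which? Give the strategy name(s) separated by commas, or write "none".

N

Nothing dominates Y: N at A (4>2).
N: dominated, since Y does at least as well everywhere (A: 4>2, B: 7>5).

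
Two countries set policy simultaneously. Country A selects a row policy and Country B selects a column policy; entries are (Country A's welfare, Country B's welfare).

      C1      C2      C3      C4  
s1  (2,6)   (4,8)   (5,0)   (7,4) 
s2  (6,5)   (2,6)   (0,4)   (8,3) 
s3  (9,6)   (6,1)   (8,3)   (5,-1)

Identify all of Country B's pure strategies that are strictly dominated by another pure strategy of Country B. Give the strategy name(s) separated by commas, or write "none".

C3, C4

Nothing dominates C1: C2 at s3 (6>1); C3 at s1 (6>0); C4 at s1 (6>4).
C2 is not dominated — it holds its own against C1 at s1 (8>6); C3 at s1 (8>0); C4 at s1 (8>4).
C1 strictly dominates C3 — s1: 6>0, s2: 5>4, s3: 6>3.
C4 is strictly dominated by C1 (s1: 6>4, s2: 5>3, s3: 6>-1).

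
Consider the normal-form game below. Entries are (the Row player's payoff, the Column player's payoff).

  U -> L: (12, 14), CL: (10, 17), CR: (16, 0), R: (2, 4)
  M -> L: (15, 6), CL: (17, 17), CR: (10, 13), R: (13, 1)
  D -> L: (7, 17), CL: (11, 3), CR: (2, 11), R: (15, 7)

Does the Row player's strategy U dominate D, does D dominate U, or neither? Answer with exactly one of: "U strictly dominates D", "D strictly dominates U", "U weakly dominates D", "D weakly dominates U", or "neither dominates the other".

U's payoffs vs D's, by the Column player's action — L: 12>7, CL: 10<11, CR: 16>2, R: 2<15.
U does better at L, CR but worse at CL, R; neither strategy dominates the other.

neither dominates the other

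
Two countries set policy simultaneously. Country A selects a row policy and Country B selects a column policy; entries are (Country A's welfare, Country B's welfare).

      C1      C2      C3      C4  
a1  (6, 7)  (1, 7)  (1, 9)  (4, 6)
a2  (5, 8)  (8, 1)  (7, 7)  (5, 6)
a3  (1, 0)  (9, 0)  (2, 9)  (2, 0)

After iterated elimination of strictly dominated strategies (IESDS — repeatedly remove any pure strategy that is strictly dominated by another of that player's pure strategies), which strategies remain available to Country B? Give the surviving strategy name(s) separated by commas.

C1, C3

For Country B, C3 strictly dominates C2 on the remaining rows (a1: 9>7, a2: 7>1, a3: 9>0); eliminate C2.
Country A's strategy a3 is strictly dominated by a2 (C1: 5>1, C3: 7>2, C4: 5>2) and is removed.
Column C4 is eliminated: C1 beats it against every remaining row (a1: 7>6, a2: 8>6).
Among the remaining strategies, none is strictly dominated by another pure strategy of the same player, so the elimination stops.
Surviving strategies — Country A: {a1, a2}; Country B: {C1, C3}.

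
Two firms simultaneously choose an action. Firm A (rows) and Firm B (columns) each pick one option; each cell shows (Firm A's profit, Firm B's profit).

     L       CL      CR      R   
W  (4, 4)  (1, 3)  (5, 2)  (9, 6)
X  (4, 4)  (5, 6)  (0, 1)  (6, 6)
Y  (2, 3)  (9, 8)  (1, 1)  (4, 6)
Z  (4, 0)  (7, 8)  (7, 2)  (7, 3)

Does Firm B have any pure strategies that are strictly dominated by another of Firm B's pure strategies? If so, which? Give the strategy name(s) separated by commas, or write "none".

L, CR

R strictly dominates L — W: 6>4, X: 6>4, Y: 6>3, Z: 3>0.
CL is not dominated — it holds its own against L at X (6>4); CR at W (3>2); R at X (6=6).
CL strictly dominates CR — W: 3>2, X: 6>1, Y: 8>1, Z: 8>2.
R: no other strategy beats it everywhere (L at W (6>4); CL at W (6>3); CR at W (6>2)).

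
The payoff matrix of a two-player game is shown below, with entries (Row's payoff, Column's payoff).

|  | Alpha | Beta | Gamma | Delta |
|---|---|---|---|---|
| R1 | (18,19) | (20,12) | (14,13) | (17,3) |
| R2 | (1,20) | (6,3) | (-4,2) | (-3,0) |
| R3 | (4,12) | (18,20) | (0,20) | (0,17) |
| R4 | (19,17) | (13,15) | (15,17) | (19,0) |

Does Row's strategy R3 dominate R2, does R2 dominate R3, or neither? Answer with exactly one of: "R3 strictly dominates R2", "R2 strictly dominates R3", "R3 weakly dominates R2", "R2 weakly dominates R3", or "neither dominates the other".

R3 strictly dominates R2

Compare R3 to R2 across each opponent action: Alpha: 4>1, Beta: 18>6, Gamma: 0>-4, Delta: 0>-3.
Every comparison favours R3, so R3 strictly dominates R2.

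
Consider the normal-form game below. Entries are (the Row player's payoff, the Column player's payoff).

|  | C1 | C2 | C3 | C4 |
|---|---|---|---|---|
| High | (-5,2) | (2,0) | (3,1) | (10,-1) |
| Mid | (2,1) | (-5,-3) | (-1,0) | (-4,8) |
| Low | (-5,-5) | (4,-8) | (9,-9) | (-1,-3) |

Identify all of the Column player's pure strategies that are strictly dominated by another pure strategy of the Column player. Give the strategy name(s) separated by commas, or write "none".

C2, C3

C1: no other strategy beats it everywhere (C2 at High (2>0); C3 at High (2>1); C4 at High (2>-1)).
C2: dominated, since C1 does at least as well everywhere (High: 2>0, Mid: 1>-3, Low: -5>-8).
C1 strictly dominates C3 — High: 2>1, Mid: 1>0, Low: -5>-9.
C4: no other strategy beats it everywhere (C1 at Mid (8>1); C2 at Mid (8>-3); C3 at Mid (8>0)).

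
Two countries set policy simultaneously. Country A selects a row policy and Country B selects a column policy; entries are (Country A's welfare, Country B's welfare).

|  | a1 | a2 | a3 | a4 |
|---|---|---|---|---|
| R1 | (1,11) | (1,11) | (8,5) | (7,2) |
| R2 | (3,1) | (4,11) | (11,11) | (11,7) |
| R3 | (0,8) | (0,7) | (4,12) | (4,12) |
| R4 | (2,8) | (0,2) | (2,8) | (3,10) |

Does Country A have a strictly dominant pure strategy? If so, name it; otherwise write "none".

R2

R2 vs R1: a1: 3>1, a2: 4>1, a3: 11>8, a4: 11>7.
R2 vs R3: a1: 3>0, a2: 4>0, a3: 11>4, a4: 11>4.
R2 vs R4: a1: 3>2, a2: 4>0, a3: 11>2, a4: 11>3.
R2 strictly beats every other strategy against every opponent action, so it is strictly dominant.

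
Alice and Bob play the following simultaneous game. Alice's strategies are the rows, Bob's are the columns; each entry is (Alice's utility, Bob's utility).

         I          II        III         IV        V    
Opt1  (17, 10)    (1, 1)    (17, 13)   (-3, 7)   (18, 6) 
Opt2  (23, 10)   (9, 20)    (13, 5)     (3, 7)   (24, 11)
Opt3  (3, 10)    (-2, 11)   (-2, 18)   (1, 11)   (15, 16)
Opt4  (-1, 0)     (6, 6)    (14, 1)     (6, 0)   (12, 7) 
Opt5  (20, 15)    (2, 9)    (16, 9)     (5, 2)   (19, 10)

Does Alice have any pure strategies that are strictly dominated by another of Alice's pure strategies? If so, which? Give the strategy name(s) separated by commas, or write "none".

Opt3

Opt1: no other strategy beats it everywhere (Opt2 at III (17>13); Opt3 at I (17>3); Opt4 at I (17>-1); Opt5 at III (17>16)).
Nothing dominates Opt2: Opt1 at I (23>17); Opt3 at I (23>3); Opt4 at I (23>-1); Opt5 at I (23>20).
Opt3 is strictly dominated by Opt2 (I: 23>3, II: 9>-2, III: 13>-2, IV: 3>1, V: 24>15).
Nothing dominates Opt4: Opt1 at II (6>1); Opt2 at III (14>13); Opt3 at II (6>-2); Opt5 at II (6>2).
Opt5: no other strategy beats it everywhere (Opt1 at I (20>17); Opt2 at III (16>13); Opt3 at I (20>3); Opt4 at I (20>-1)).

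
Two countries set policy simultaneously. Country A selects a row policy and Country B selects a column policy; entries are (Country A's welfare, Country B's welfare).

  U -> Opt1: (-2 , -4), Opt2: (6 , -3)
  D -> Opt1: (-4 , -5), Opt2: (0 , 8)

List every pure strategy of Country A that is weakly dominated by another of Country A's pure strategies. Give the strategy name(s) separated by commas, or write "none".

U: no other strategy beats it everywhere (D at Opt1 (-2>-4)).
U weakly dominates D — Opt1: -2>-4, Opt2: 6>0.

D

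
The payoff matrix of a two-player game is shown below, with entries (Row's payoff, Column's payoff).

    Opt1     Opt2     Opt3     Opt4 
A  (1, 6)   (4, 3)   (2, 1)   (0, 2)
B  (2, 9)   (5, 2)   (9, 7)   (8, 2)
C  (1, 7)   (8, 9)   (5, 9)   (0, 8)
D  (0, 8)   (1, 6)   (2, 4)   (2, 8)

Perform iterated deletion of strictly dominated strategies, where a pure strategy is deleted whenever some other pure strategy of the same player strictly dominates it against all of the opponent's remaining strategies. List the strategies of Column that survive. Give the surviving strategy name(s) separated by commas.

Row A is eliminated: B beats it against every remaining column (Opt1: 2>1, Opt2: 5>4, Opt3: 9>2, Opt4: 8>0).
Row D is eliminated: B beats it against every remaining column (Opt1: 2>0, Opt2: 5>1, Opt3: 9>2, Opt4: 8>2).
Column Opt4 is eliminated: Opt3 beats it against every remaining row (B: 7>2, C: 9>8).
Among the remaining strategies, none is strictly dominated by another pure strategy of the same player, so the elimination stops.
Surviving strategies — Row: {B, C}; Column: {Opt1, Opt2, Opt3}.

Opt1, Opt2, Opt3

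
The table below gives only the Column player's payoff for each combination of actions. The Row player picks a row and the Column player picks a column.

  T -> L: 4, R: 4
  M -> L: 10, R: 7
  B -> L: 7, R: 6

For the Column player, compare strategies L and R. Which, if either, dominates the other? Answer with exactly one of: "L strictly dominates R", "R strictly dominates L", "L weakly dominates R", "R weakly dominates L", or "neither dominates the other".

Compare L to R across each choice by the Row player: T: 4=4, M: 10>7, B: 7>6.
L is at least as good everywhere and strictly better somewhere (tied only at T), so L weakly but not strictly dominates R.

L weakly dominates R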